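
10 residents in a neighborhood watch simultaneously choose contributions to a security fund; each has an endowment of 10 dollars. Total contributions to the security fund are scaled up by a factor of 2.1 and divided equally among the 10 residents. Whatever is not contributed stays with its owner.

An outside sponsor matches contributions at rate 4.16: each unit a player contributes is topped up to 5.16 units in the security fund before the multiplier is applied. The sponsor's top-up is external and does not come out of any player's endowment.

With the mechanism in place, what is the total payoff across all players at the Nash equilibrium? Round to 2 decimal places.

1083.60 dollars

Under the mechanism each unit contributed yields 2.1 × 5.16 / 10 = 1.0836 back to its contributor per unit of net cost, which exceeds 1, making full contribution the dominant choice for everyone.
So the Nash equilibrium is full contribution by all 10; the group earns 2.1 × 5.16 × 100 = 1083.60.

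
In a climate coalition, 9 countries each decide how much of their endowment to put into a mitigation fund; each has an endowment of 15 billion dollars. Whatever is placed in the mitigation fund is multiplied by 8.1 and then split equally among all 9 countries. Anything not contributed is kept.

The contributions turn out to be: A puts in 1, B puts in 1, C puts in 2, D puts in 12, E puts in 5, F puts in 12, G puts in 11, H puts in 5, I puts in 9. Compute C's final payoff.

65.20 billion dollars

Total contributed: 1 + 1 + 2 + 12 + 5 + 12 + 11 + 5 + 9 = 58.
Each receives 8.1 × 58 / 9 = 52.20 from the mitigation fund.
C keeps 15 − 2 = 13, so C's payoff is 13 + 52.20 = 65.20.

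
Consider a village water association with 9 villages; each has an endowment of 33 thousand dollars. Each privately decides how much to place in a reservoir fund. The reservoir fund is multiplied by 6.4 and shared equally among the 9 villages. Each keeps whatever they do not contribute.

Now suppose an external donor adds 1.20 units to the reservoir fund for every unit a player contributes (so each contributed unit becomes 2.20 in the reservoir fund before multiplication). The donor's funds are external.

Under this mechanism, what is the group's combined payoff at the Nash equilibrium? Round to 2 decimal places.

The effective private return per unit is now 6.4 × 2.20 / 9 = 1.5644 > 1, so every player's dominant strategy flips to full contribution.
At the Nash equilibrium everyone contributes 33. Group total payoff = 6.4 × 2.20 × 297 = 4181.76.

4181.76 thousand dollars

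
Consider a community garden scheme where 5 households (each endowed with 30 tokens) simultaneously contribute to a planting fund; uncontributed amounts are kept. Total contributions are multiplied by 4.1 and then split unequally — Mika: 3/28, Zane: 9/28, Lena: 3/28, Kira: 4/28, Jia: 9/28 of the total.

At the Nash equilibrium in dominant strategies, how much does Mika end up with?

Player j's private return per contributed unit is 4.1 × (j's share). Contributing is weakly dominant for j when that share is at least 1/4.1 = 0.2439, and contributing 0 is dominant otherwise.
Zane and Jia clear that bar, contributing 30 each; the remaining 3 contribute 0. Total contributed: 60.
Mika keeps 30 and receives 4.1 × 60 × 3/28 = 26.36 from the planting fund, for a payoff of 56.36.

56.36 tokens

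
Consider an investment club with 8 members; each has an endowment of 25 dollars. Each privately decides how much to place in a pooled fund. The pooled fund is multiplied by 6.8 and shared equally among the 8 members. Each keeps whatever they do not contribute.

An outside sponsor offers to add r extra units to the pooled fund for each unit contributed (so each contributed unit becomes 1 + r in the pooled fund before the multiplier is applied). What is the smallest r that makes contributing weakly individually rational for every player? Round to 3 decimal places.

With matching at rate r, one contributed unit becomes (1 + r) in the pooled fund and returns 6.8 × (1 + r) / 8 to the contributor.
Setting this equal to 1: 1 + r = 8/6.8 = 1.1765.
So the minimum matching rate is r = 1.1765 − 1 = 0.176.

0.176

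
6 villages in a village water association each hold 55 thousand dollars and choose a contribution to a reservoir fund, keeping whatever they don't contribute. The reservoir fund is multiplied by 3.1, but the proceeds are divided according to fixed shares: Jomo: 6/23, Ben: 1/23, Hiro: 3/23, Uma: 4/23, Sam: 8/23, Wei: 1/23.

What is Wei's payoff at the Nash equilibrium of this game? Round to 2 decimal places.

A player with share s gets back 3.1·s per unit contributed, so full contribution is dominant for anyone with s > 1/3.1 = 0.3226 and zero contribution is dominant for anyone below.
The only share above 0.3226 is Sam's 8/23, contributing 55; the remaining 5 contribute 0. Total contributed: 55.
Wei keeps 55 and receives 3.1 × 55 × 1/23 = 7.41 from the reservoir fund, for a payoff of 62.41.

62.41 thousand dollars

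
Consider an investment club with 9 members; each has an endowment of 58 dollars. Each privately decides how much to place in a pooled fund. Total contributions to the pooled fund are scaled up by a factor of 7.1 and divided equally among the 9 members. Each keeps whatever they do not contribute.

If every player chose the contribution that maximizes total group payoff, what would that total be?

3706.20 dollars

Each contributed unit returns 7.100 to the group as a whole (0.7889 to each of 9 players), which exceeds 1, so the social optimum is full contribution: group total = 7.100 × 522 = 3706.20.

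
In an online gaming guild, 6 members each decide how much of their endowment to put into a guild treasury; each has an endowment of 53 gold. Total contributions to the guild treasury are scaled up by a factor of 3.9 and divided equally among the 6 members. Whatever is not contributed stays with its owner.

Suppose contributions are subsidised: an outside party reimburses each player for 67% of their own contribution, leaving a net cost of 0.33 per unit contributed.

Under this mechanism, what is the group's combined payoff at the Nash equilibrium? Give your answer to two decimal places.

1453.26 gold

With the mechanism, a contributed unit returns (3.9/6) / 0.33 = 1.9697 per unit of net cost to the contributor — now above 1 — so contributing fully is weakly dominant for every player.
At the Nash equilibrium everyone contributes 53. Group total payoff = 6 × (53 × 0.67 + 3.9 × 53) = 1453.26.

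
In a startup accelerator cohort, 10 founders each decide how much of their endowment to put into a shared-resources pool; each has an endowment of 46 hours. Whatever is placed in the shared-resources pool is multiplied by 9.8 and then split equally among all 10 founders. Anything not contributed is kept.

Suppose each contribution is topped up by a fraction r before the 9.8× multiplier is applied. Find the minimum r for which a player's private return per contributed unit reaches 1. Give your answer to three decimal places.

0.020

With matching at rate r, one contributed unit becomes (1 + r) in the shared-resources pool and returns 9.8 × (1 + r) / 10 to the contributor.
Setting this equal to 1: 1 + r = 10/9.8 = 1.0204.
So the minimum matching rate is r = 1.0204 − 1 = 0.020.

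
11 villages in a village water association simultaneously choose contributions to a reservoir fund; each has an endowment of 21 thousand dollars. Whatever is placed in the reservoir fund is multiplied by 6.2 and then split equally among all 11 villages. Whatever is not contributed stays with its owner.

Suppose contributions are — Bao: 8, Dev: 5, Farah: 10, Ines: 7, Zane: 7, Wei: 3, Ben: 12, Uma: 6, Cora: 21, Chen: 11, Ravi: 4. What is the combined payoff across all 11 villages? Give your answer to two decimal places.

Total contributed: 8 + 5 + 10 + 7 + 7 + 3 + 12 + 6 + 21 + 11 + 4 = 94; total kept: 11 × 21 − 94 = 137.
The reservoir fund pays out 6.2 × 94 = 582.80 in aggregate.
Group total = 137 + 582.80 = 719.80.

719.80 thousand dollars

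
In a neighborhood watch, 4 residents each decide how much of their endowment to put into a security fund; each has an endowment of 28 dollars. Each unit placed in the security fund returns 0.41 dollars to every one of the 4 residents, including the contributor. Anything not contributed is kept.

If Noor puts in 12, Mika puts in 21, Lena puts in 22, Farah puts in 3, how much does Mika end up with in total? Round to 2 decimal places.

Total contributed: 12 + 21 + 22 + 3 = 58.
Each receives 0.41 × 58 = 23.78 from the security fund.
Mika keeps 28 − 21 = 7, so Mika's payoff is 7 + 23.78 = 30.78.

30.78 dollars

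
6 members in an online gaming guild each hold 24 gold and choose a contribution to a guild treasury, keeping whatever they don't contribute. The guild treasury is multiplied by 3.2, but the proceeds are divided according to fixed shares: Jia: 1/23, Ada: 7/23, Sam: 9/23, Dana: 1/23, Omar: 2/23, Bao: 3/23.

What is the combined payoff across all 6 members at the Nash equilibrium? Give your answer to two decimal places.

A player with share s gets back 3.2·s per unit contributed, so full contribution is dominant for anyone with s > 1/3.2 = 0.3125 and zero contribution is dominant for anyone below.
Sam alone (share 9/23) is above the threshold, contributing 24; the remaining 5 contribute 0. Total contributed: 24.
The guild treasury pays out 3.2 × 24 = 76.80 in total (split across the unequal shares, but the aggregate is all that matters for the group sum).
The 5 free-riders keep 24 each, adding 120. Group total = 120 + 76.80 = 196.80.

196.80 gold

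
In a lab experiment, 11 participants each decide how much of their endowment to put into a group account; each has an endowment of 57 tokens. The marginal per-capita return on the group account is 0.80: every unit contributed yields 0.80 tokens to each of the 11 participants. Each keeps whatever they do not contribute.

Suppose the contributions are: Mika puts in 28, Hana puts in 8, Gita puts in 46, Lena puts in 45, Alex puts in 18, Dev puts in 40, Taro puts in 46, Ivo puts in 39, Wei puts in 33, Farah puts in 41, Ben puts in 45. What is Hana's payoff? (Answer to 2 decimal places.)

Total contributed: 28 + 8 + 46 + 45 + 18 + 40 + 46 + 39 + 33 + 41 + 45 = 389.
Each receives 0.80 × 389 = 311.20 from the group account.
Hana keeps 57 − 8 = 49, so Hana's payoff is 49 + 311.20 = 360.20.

360.20 tokens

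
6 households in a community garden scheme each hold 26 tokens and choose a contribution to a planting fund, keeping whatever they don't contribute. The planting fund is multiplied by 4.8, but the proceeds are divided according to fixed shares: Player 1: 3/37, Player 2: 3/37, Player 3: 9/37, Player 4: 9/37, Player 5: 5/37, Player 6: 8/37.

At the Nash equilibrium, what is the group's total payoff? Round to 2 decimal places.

Each unit j contributes comes back to j as 4.8 × (j's share), so j prefers to contribute only if that share exceeds 1/4.8 = 0.2083; otherwise keeping the unit dominates.
The shares above 0.2083 belong to Player 3, Player 4 and Player 6, contributing 26 each; the remaining 3 contribute 0. Total contributed: 78.
The planting fund pays out 4.8 × 78 = 374.40 in total (split across the unequal shares, but the aggregate is all that matters for the group sum).
The 3 free-riders keep 26 each, adding 78. Group total = 78 + 374.40 = 452.40.

452.40 tokens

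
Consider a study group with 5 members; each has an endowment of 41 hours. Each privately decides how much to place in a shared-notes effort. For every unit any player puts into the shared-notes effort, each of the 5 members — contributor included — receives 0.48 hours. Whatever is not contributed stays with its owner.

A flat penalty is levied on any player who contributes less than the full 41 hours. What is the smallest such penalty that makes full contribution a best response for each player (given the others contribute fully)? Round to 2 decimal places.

Given the others contribute fully, the best deviation is to contribute 0 (any partial contribution still incurs the fine and gives up units whose private return 0.48 is below 1).
Deviating from 41 to 0 saves 41 hours but forfeits the deviator's share of the drop in the shared-notes effort: 0.48 × 41 = 19.68.
So the deviation gain is 41 − 19.68 = 21.32, and the fine must be at least 21.32 hours to wipe it out.

21.32 hours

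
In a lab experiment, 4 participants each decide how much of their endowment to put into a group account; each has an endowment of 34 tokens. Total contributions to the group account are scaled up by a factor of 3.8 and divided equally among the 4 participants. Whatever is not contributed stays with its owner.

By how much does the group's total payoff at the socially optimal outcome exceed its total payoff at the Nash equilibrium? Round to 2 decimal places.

Each contributed unit returns 3.8/4 = 0.9500 to its contributor — below 1 — so contributing 0 is dominant for every player. At the Nash equilibrium everyone keeps their 34, and the group total is 4 × 34 = 136.
Each contributed unit returns 3.800 to the group as a whole (0.9500 to each of 4 players), which exceeds 1, so the social optimum is full contribution: group total = 3.800 × 136 = 516.80.
Efficiency loss = 516.80 − 136 = 380.80.

380.80 tokens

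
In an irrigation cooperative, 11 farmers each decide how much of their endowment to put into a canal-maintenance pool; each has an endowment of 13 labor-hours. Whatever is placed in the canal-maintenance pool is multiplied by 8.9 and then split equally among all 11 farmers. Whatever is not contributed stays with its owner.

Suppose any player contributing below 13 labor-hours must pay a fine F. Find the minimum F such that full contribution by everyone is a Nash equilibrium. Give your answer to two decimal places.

2.48 labor-hours

Given the others contribute fully, the best deviation is to contribute 0 (any partial contribution still incurs the fine and gives up units whose private return 0.8091 is below 1).
Deviating from 13 to 0 saves 13 labor-hours but forfeits the deviator's share of the drop in the canal-maintenance pool: 8.9/11 × 13 = 10.52.
So the deviation gain is 13 − 10.52 = 2.48, and the fine must be at least 2.48 labor-hours to wipe it out.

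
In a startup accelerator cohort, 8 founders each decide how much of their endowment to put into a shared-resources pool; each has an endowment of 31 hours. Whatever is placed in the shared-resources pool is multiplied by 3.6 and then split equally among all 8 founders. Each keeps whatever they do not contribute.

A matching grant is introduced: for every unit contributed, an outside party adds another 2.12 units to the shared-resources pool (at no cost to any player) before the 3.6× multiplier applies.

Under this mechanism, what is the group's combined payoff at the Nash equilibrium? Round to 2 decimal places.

With the mechanism, a contributed unit returns 3.6 × 3.12 / 8 = 1.4040 per unit of net cost to the contributor — now above 1 — so contributing fully is weakly dominant for every player.
At the Nash equilibrium everyone contributes 31. Group total payoff = 3.6 × 3.12 × 248 = 2785.54.

2785.54 hours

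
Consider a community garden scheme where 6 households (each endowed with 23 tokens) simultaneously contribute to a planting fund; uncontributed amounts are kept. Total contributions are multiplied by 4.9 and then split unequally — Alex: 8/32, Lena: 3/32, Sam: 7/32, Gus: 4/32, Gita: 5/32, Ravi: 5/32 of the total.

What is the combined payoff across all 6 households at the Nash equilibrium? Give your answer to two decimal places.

Player j's private return per contributed unit is 4.9 × (j's share). Contributing is weakly dominant for j when that share is at least 1/4.9 = 0.2041, and contributing 0 is dominant otherwise.
The shares above 0.2041 belong to Alex and Sam, contributing 23 each; the remaining 4 contribute 0. Total contributed: 46.
The planting fund pays out 4.9 × 46 = 225.40 in total (split across the unequal shares, but the aggregate is all that matters for the group sum).
The 4 free-riders keep 23 each, adding 92. Group total = 92 + 225.40 = 317.40.

317.40 tokens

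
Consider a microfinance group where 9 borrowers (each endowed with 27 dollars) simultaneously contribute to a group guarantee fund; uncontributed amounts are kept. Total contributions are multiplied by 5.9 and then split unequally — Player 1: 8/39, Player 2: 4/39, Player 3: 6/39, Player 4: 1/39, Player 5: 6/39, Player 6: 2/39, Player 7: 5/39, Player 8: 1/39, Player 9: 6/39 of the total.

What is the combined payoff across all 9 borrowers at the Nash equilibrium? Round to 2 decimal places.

375.30 dollars

Each unit j contributes comes back to j as 5.9 × (j's share), so j prefers to contribute only if that share exceeds 1/5.9 = 0.1695; otherwise keeping the unit dominates.
Player 1 alone (share 8/39) is above the threshold, contributing 27; the remaining 8 contribute 0. Total contributed: 27.
The group guarantee fund pays out 5.9 × 27 = 159.30 in total (split across the unequal shares, but the aggregate is all that matters for the group sum).
The 8 free-riders keep 27 each, adding 216. Group total = 216 + 159.30 = 375.30.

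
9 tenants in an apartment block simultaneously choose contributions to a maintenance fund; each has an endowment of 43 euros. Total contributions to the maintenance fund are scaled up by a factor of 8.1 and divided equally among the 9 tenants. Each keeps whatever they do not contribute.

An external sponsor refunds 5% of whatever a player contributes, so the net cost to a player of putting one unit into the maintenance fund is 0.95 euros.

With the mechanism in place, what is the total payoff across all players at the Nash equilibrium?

387.00 euros

With the mechanism, a contributed unit returns (8.1/9) / 0.95 = 0.9474 per unit of net cost — still below 1 — so contributing 0 remains dominant for every player.
At the Nash equilibrium no one contributes; group total payoff = 9 × 43 = 387.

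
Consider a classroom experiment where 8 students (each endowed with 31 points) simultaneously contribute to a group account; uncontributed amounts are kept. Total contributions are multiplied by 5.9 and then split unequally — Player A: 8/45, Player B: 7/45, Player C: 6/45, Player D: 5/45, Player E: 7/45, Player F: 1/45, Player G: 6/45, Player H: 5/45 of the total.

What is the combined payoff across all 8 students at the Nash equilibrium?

399.90 points

A player with share s gets back 5.9·s per unit contributed, so full contribution is dominant for anyone with s > 1/5.9 = 0.1695 and zero contribution is dominant for anyone below.
Player A alone (share 8/45) is above the threshold, contributing 31; the remaining 7 contribute 0. Total contributed: 31.
The group account pays out 5.9 × 31 = 182.90 in total (split across the unequal shares, but the aggregate is all that matters for the group sum).
The 7 free-riders keep 31 each, adding 217. Group total = 217 + 182.90 = 399.90.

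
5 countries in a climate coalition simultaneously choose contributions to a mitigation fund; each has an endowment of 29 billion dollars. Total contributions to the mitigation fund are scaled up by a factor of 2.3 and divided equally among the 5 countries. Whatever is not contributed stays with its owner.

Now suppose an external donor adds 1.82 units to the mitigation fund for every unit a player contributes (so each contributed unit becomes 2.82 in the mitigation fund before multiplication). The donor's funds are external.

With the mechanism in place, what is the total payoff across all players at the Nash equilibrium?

The effective private return per unit is now 2.3 × 2.82 / 5 = 1.2972 > 1, so every player's dominant strategy flips to full contribution.
At the Nash equilibrium everyone contributes 29. Group total payoff = 2.3 × 2.82 × 145 = 940.47.

940.47 billion dollars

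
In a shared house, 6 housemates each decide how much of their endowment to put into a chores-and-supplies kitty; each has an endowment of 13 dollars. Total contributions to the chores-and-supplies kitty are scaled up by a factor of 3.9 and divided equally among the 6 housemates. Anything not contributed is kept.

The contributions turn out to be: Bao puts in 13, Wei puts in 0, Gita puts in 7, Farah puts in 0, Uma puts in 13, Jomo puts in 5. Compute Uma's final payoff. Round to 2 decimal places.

24.70 dollars

Total contributed: 13 + 0 + 7 + 0 + 13 + 5 = 38.
Each receives 3.9 × 38 / 6 = 24.70 from the chores-and-supplies kitty.
Uma keeps 13 − 13 = 0, so Uma's payoff is 0 + 24.70 = 24.70.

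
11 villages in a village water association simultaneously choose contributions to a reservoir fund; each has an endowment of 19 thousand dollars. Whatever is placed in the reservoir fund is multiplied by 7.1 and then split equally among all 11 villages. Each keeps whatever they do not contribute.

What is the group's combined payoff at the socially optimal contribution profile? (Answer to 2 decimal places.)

Each contributed unit returns 7.100 to the group as a whole (0.6455 to each of 11 players), which exceeds 1, so the social optimum is full contribution: group total = 7.100 × 209 = 1483.90.

1483.90 thousand dollars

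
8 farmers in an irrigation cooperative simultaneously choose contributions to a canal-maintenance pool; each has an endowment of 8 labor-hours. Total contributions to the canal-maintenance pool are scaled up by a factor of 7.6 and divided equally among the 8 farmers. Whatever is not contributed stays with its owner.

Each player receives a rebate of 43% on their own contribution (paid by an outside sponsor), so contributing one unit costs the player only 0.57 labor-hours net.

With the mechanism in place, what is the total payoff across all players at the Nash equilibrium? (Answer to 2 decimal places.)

Under the mechanism each unit contributed yields (7.6/8) / 0.57 = 1.6667 back to its contributor per unit of net cost, which exceeds 1, making full contribution the dominant choice for everyone.
So the Nash equilibrium is full contribution by all 8; the group earns 8 × (8 × 0.43 + 7.6 × 8) = 513.92.

513.92 labor-hours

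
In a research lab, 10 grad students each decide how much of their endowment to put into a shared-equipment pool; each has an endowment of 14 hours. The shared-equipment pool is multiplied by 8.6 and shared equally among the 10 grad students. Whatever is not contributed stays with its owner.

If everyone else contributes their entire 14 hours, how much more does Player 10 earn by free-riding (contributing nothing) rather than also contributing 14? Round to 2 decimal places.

1.96 hours

Switching from a contribution of 14 to 0 lets Player 10 keep an extra 14 hours, but lowers the shared-equipment pool by 14, which costs Player 10 their own share of that drop: 8.6/10 × 14 = 12.04.
Net gain = 14 − 12.04 = 1.96. The private return per contributed unit (0.8600) is below 1, so free-riding is indeed the best response regardless of what the others do.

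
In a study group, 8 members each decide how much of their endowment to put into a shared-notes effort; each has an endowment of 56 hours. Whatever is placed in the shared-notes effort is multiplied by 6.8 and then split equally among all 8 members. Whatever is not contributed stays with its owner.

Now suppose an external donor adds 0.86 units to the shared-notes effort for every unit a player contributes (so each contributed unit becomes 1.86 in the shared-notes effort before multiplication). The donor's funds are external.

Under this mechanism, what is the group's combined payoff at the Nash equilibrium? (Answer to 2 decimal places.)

With the mechanism, a contributed unit returns 6.8 × 1.86 / 8 = 1.5810 per unit of net cost to the contributor — now above 1 — so contributing fully is weakly dominant for every player.
At the Nash equilibrium everyone contributes 56. Group total payoff = 6.8 × 1.86 × 448 = 5666.30.

5666.30 hours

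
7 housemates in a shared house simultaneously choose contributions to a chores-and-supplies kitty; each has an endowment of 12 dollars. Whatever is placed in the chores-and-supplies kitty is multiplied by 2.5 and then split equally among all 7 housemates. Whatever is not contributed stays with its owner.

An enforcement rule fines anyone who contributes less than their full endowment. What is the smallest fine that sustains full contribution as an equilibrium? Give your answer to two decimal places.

Given the others contribute fully, the best deviation is to contribute 0 (any partial contribution still incurs the fine and gives up units whose private return 0.3571 is below 1).
Deviating from 12 to 0 saves 12 dollars but forfeits the deviator's share of the drop in the chores-and-supplies kitty: 2.5/7 × 12 = 4.29.
So the deviation gain is 12 − 4.29 = 7.71, and the fine must be at least 7.71 dollars to wipe it out.

7.71 dollars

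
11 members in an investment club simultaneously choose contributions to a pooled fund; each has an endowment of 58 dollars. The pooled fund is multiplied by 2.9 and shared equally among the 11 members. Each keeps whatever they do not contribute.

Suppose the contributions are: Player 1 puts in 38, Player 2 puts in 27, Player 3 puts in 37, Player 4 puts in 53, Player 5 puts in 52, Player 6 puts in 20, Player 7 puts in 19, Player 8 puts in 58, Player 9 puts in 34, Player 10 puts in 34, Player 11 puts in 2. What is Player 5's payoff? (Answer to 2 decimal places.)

104.60 dollars

Total contributed: 38 + 27 + 37 + 53 + 52 + 20 + 19 + 58 + 34 + 34 + 2 = 374.
Each receives 2.9 × 374 / 11 = 98.60 from the pooled fund.
Player 5 keeps 58 − 52 = 6, so Player 5's payoff is 6 + 98.60 = 104.60.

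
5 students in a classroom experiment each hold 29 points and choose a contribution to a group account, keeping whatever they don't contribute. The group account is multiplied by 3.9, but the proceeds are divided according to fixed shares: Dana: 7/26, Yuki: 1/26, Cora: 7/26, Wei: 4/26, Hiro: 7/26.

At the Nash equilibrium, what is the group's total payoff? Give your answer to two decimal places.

397.30 points

For player j, contributing a unit is worthwhile iff 3.9 × (j's share) ≥ 1, i.e. iff j's share is at least 0.2564.
The shares above 0.2564 belong to Dana, Cora and Hiro, contributing 29 each; the remaining 2 contribute 0. Total contributed: 87.
The group account pays out 3.9 × 87 = 339.30 in total (split across the unequal shares, but the aggregate is all that matters for the group sum).
The 2 free-riders keep 29 each, adding 58. Group total = 58 + 339.30 = 397.30.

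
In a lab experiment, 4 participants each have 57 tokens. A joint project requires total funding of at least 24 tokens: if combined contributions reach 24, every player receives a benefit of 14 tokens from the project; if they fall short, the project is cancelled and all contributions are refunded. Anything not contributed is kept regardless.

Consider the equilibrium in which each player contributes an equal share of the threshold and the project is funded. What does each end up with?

65 tokens

Equal share of the threshold: 24/4 = 6.
At this profile no one gains by cutting their contribution: any cut drops the total below 24, the project is cancelled, contributions are refunded, and the deviator ends with 57, which is less than 57 − 6 + 14 = 65. Contributing more than 6 just wastes the excess. So contributing exactly 6 is a best response.
Each player's payoff: 57 − 6 + 14 = 65.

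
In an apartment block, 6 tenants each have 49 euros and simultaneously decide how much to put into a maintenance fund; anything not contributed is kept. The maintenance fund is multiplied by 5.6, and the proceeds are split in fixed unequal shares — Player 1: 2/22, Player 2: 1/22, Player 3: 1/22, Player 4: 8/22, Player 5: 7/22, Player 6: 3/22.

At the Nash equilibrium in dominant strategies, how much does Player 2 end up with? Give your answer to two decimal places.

Each unit j contributes comes back to j as 5.6 × (j's share), so j prefers to contribute only if that share exceeds 1/5.6 = 0.1786; otherwise keeping the unit dominates.
Player 4 and Player 5 are above the threshold, contributing 49 each; the remaining 4 contribute 0. Total contributed: 98.
Player 2 keeps 49 and receives 5.6 × 98 × 1/22 = 24.95 from the maintenance fund, for a payoff of 73.95.

73.95 euros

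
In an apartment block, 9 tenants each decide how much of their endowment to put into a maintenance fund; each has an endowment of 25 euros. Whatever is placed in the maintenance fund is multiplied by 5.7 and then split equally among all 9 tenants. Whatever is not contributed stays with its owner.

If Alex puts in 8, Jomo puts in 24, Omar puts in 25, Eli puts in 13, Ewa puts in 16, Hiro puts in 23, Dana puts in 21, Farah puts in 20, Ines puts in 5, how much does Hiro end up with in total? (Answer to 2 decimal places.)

100.17 euros

Total contributed: 8 + 24 + 25 + 13 + 16 + 23 + 21 + 20 + 5 = 155.
Each receives 5.7 × 155 / 9 = 98.17 from the maintenance fund.
Hiro keeps 25 − 23 = 2, so Hiro's payoff is 2 + 98.17 = 100.17.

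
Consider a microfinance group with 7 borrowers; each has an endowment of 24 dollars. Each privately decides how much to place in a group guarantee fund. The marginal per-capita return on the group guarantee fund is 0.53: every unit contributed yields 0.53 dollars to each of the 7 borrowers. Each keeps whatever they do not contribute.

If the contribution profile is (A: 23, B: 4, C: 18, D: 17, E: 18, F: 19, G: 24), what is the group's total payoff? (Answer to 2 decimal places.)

Total contributed: 23 + 4 + 18 + 17 + 18 + 19 + 24 = 123; total kept: 7 × 24 − 123 = 45.
The group guarantee fund pays out 0.53 × 7 × 123 = 456.33 in aggregate.
Group total = 45 + 456.33 = 501.33.

501.33 dollars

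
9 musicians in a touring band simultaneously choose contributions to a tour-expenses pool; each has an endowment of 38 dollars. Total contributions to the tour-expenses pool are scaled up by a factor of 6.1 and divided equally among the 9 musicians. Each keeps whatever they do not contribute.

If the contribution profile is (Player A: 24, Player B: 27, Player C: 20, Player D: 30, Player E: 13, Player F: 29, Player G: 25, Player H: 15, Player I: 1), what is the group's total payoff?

Total contributed: 24 + 27 + 20 + 30 + 13 + 29 + 25 + 15 + 1 = 184; total kept: 9 × 38 − 184 = 158.
The tour-expenses pool pays out 6.1 × 184 = 1122.40 in aggregate.
Group total = 158 + 1122.40 = 1280.40.

1280.40 dollars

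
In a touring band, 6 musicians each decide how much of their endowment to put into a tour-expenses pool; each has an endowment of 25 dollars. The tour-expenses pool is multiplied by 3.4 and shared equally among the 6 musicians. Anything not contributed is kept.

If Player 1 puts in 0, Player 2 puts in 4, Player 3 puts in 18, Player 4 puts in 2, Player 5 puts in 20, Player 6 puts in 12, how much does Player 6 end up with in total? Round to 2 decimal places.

44.73 dollars

Total contributed: 0 + 4 + 18 + 2 + 20 + 12 = 56.
Each receives 3.4 × 56 / 6 = 31.73 from the tour-expenses pool.
Player 6 keeps 25 − 12 = 13, so Player 6's payoff is 13 + 31.73 = 44.73.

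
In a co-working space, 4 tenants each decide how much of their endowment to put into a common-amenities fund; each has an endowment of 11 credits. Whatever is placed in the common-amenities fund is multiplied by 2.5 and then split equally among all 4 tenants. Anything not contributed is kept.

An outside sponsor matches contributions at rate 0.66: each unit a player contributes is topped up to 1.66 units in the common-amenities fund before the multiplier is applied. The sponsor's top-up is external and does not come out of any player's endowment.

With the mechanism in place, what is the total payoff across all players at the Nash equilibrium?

182.60 credits

Under the mechanism each unit contributed yields 2.5 × 1.66 / 4 = 1.0375 back to its contributor per unit of net cost, which exceeds 1, making full contribution the dominant choice for everyone.
At the Nash equilibrium everyone contributes 11. Group total payoff = 2.5 × 1.66 × 44 = 182.60.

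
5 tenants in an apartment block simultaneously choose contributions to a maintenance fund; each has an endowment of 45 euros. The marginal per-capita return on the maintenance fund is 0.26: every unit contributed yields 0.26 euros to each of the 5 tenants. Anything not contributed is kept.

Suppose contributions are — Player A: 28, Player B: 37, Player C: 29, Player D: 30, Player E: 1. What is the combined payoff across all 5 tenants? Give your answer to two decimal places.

262.50 euros

Total contributed: 28 + 37 + 29 + 30 + 1 = 125; total kept: 5 × 45 − 125 = 100.
The maintenance fund pays out 0.26 × 5 × 125 = 162.50 in aggregate.
Group total = 100 + 162.50 = 262.50.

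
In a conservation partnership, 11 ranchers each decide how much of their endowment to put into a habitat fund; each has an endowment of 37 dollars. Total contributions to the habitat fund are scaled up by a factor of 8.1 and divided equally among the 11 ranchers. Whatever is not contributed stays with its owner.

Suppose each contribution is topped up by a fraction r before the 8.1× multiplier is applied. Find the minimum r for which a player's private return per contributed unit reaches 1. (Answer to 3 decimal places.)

With matching at rate r, one contributed unit becomes (1 + r) in the habitat fund and returns 8.1 × (1 + r) / 11 to the contributor.
Setting this equal to 1: 1 + r = 11/8.1 = 1.3580.
So the minimum matching rate is r = 1.3580 − 1 = 0.358.

0.358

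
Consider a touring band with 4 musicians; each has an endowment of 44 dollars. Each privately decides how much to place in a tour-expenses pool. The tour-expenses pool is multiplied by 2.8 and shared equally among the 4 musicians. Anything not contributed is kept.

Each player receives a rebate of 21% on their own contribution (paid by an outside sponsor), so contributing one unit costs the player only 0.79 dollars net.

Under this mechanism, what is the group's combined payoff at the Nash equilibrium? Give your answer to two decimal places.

176.00 dollars

The effective private return is (2.8/4) / 0.79 = 0.8861, which is still under 1, so the mechanism doesn't change anyone's dominant strategy: zero contribution.
At the Nash equilibrium no one contributes; group total payoff = 4 × 44 = 176.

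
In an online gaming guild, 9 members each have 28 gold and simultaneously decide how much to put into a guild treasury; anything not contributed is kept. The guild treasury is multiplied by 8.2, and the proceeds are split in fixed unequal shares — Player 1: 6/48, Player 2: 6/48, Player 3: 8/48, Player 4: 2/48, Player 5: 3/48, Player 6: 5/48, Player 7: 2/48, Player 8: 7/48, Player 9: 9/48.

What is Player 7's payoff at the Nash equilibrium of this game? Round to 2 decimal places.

A player with share s gets back 8.2·s per unit contributed, so full contribution is dominant for anyone with s > 1/8.2 = 0.1220 and zero contribution is dominant for anyone below.
Player 1, Player 2, Player 3, Player 8 and Player 9 are above the threshold, contributing 28 each; the remaining 4 contribute 0. Total contributed: 140.
Player 7 keeps 28 and receives 8.2 × 140 × 2/48 = 47.83 from the guild treasury, for a payoff of 75.83.

75.83 gold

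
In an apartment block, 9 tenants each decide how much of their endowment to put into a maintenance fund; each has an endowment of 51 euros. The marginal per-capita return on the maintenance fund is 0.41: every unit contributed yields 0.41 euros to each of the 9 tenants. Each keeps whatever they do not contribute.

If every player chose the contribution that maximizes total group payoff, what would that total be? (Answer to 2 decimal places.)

Each contributed unit returns 3.690 to the group as a whole (0.41 to each of 9 players), which exceeds 1, so the social optimum is full contribution: group total = 3.690 × 459 = 1693.71.

1693.71 euros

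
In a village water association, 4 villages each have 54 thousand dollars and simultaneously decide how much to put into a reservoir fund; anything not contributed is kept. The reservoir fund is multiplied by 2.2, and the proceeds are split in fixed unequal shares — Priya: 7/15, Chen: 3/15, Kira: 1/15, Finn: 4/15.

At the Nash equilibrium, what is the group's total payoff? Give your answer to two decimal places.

A player with share s gets back 2.2·s per unit contributed, so full contribution is dominant for anyone with s > 1/2.2 = 0.4545 and zero contribution is dominant for anyone below.
Priya alone (share 7/15) is above the threshold, contributing 54; the remaining 3 contribute 0. Total contributed: 54.
The reservoir fund pays out 2.2 × 54 = 118.80 in total (split across the unequal shares, but the aggregate is all that matters for the group sum).
The 3 free-riders keep 54 each, adding 162. Group total = 162 + 118.80 = 280.80.

280.80 thousand dollars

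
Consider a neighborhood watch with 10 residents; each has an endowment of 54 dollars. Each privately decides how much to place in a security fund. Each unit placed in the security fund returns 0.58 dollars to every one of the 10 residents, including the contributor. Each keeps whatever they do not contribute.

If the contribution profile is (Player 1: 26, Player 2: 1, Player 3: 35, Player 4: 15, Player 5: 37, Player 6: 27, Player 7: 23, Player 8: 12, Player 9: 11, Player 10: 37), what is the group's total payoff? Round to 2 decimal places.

Total contributed: 26 + 1 + 35 + 15 + 37 + 27 + 23 + 12 + 11 + 37 = 224; total kept: 10 × 54 − 224 = 316.
The security fund pays out 0.58 × 10 × 224 = 1299.20 in aggregate.
Group total = 316 + 1299.20 = 1615.20.

1615.20 dollars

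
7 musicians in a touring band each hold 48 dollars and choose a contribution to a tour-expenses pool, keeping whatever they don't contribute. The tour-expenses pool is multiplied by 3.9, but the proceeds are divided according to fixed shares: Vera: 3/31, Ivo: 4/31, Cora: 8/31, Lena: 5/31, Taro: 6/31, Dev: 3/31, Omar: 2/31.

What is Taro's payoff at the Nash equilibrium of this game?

84.23 dollars

Player j's private return per contributed unit is 3.9 × (j's share). Contributing is weakly dominant for j when that share is at least 1/3.9 = 0.2564, and contributing 0 is dominant otherwise.
The only share above 0.2564 is Cora's 8/31, contributing 48; the remaining 6 contribute 0. Total contributed: 48.
Taro keeps 48 and receives 3.9 × 48 × 6/31 = 36.23 from the tour-expenses pool, for a payoff of 84.23.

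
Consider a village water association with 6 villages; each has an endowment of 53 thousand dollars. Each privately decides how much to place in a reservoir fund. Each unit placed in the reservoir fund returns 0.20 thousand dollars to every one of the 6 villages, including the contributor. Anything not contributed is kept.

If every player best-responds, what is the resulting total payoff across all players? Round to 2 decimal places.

The private return per contributed unit is 0.20 < 1, so contributing 0 is dominant for every player. At the Nash equilibrium everyone keeps their 53, and the group total is 6 × 53 = 318.

318.00 thousand dollars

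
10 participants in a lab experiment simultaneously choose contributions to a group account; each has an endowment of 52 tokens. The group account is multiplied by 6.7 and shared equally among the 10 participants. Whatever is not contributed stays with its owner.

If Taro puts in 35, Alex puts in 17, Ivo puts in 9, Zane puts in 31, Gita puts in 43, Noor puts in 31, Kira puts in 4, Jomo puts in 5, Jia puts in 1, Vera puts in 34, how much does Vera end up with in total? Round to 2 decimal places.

158.70 tokens

Total contributed: 35 + 17 + 9 + 31 + 43 + 31 + 4 + 5 + 1 + 34 = 210.
Each receives 6.7 × 210 / 10 = 140.70 from the group account.
Vera keeps 52 − 34 = 18, so Vera's payoff is 18 + 140.70 = 158.70.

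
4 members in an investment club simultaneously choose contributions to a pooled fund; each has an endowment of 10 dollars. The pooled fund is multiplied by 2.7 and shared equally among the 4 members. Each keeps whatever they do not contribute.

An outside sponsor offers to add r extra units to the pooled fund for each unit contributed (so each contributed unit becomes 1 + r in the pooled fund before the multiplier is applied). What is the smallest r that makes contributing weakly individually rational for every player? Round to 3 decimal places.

0.481

With matching at rate r, one contributed unit becomes (1 + r) in the pooled fund and returns 2.7 × (1 + r) / 4 to the contributor.
Setting this equal to 1: 1 + r = 4/2.7 = 1.4815.
So the minimum matching rate is r = 1.4815 − 1 = 0.481.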